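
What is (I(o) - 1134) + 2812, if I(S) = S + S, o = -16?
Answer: 1646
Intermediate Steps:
I(S) = 2*S
(I(o) - 1134) + 2812 = (2*(-16) - 1134) + 2812 = (-32 - 1134) + 2812 = -1166 + 2812 = 1646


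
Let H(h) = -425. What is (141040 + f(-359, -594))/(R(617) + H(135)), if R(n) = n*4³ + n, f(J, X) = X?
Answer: 70223/19840 ≈ 3.5395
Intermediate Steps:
R(n) = 65*n (R(n) = n*64 + n = 64*n + n = 65*n)
(141040 + f(-359, -594))/(R(617) + H(135)) = (141040 - 594)/(65*617 - 425) = 140446/(40105 - 425) = 140446/39680 = 140446*(1/39680) = 70223/19840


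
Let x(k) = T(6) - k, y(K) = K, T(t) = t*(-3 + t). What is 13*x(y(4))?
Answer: 182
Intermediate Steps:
x(k) = 18 - k (x(k) = 6*(-3 + 6) - k = 6*3 - k = 18 - k)
13*x(y(4)) = 13*(18 - 1*4) = 13*(18 - 4) = 13*14 = 182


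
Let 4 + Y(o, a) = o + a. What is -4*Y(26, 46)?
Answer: -272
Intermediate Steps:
Y(o, a) = -4 + a + o (Y(o, a) = -4 + (o + a) = -4 + (a + o) = -4 + a + o)
-4*Y(26, 46) = -4*(-4 + 46 + 26) = -4*68 = -272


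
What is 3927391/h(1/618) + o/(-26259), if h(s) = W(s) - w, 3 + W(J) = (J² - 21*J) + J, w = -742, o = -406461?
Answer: 13167431022276151/2470354612181 ≈ 5330.2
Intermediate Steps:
W(J) = -3 + J² - 20*J (W(J) = -3 + ((J² - 21*J) + J) = -3 + (J² - 20*J) = -3 + J² - 20*J)
h(s) = 739 + s² - 20*s (h(s) = (-3 + s² - 20*s) - 1*(-742) = (-3 + s² - 20*s) + 742 = 739 + s² - 20*s)
3927391/h(1/618) + o/(-26259) = 3927391/(739 + (1/618)² - 20/618) - 406461/(-26259) = 3927391/(739 + (1/618)² - 20*1/618) - 406461*(-1/26259) = 3927391/(739 + 1/381924 - 10/309) + 135487/8753 = 3927391/(282229477/381924) + 135487/8753 = 3927391*(381924/282229477) + 135487/8753 = 1499964880284/282229477 + 135487/8753 = 13167431022276151/2470354612181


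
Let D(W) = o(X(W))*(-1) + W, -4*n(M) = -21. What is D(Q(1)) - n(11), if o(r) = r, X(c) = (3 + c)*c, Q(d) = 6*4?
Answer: -2517/4 ≈ -629.25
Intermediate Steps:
Q(d) = 24
X(c) = c*(3 + c)
n(M) = 21/4 (n(M) = -¼*(-21) = 21/4)
D(W) = W - W*(3 + W) (D(W) = (W*(3 + W))*(-1) + W = -W*(3 + W) + W = W - W*(3 + W))
D(Q(1)) - n(11) = 24*(-2 - 1*24) - 1*21/4 = 24*(-2 - 24) - 21/4 = 24*(-26) - 21/4 = -624 - 21/4 = -2517/4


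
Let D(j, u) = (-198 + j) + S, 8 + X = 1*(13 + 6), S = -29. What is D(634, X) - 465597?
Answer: -465190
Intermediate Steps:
X = 11 (X = -8 + 1*(13 + 6) = -8 + 1*19 = -8 + 19 = 11)
D(j, u) = -227 + j (D(j, u) = (-198 + j) - 29 = -227 + j)
D(634, X) - 465597 = (-227 + 634) - 465597 = 407 - 465597 = -465190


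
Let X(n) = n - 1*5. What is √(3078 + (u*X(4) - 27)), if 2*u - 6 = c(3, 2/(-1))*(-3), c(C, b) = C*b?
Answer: √3039 ≈ 55.127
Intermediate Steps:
X(n) = -5 + n (X(n) = n - 5 = -5 + n)
u = 12 (u = 3 + ((3*(2/(-1)))*(-3))/2 = 3 + ((3*(2*(-1)))*(-3))/2 = 3 + ((3*(-2))*(-3))/2 = 3 + (-6*(-3))/2 = 3 + (½)*18 = 3 + 9 = 12)
√(3078 + (u*X(4) - 27)) = √(3078 + (12*(-5 + 4) - 27)) = √(3078 + (12*(-1) - 27)) = √(3078 + (-12 - 27)) = √(3078 - 39) = √3039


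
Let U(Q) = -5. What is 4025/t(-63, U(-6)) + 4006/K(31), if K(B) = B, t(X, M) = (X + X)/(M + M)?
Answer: 125179/279 ≈ 448.67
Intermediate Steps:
t(X, M) = X/M (t(X, M) = (2*X)/((2*M)) = (2*X)*(1/(2*M)) = X/M)
4025/t(-63, U(-6)) + 4006/K(31) = 4025/((-63/(-5))) + 4006/31 = 4025/((-63*(-⅕))) + 4006*(1/31) = 4025/(63/5) + 4006/31 = 4025*(5/63) + 4006/31 = 2875/9 + 4006/31 = 125179/279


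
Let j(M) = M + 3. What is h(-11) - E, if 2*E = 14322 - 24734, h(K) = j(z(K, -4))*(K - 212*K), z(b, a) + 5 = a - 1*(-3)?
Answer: -1757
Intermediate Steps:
z(b, a) = -2 + a (z(b, a) = -5 + (a - 1*(-3)) = -5 + (a + 3) = -5 + (3 + a) = -2 + a)
j(M) = 3 + M
h(K) = 633*K (h(K) = (3 + (-2 - 4))*(K - 212*K) = (3 - 6)*(-211*K) = -(-633)*K = 633*K)
E = -5206 (E = (14322 - 24734)/2 = (1/2)*(-10412) = -5206)
h(-11) - E = 633*(-11) - 1*(-5206) = -6963 + 5206 = -1757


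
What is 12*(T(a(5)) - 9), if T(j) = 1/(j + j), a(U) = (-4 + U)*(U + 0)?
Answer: -534/5 ≈ -106.80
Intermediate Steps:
a(U) = U*(-4 + U) (a(U) = (-4 + U)*U = U*(-4 + U))
T(j) = 1/(2*j)
12*(T(a(5)) - 9) = 12*(1/(2*((5*(-4 + 5)))) - 9) = 12*(1/(2*((5*1))) - 9) = 12*((½)/5 - 9) = 12*((½)*(⅕) - 9) = 12*(⅒ - 9) = 12*(-89/10) = -534/5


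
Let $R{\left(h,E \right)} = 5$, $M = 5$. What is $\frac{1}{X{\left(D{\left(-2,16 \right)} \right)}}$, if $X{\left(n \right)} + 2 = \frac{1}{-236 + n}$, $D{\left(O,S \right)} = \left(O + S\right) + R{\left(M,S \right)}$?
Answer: $- \frac{217}{435} \approx -0.49885$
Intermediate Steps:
$D{\left(O,S \right)} = 5 + O + S$ ($D{\left(O,S \right)} = \left(O + S\right) + 5 = 5 + O + S$)
$X{\left(n \right)} = -2 + \frac{1}{-236 + n}$
$\frac{1}{X{\left(D{\left(-2,16 \right)} \right)}} = \frac{1}{\frac{1}{-236 + \left(5 - 2 + 16\right)} \left(473 - 2 \left(5 - 2 + 16\right)\right)} = \frac{1}{\frac{1}{-236 + 19} \left(473 - 38\right)} = \frac{1}{\frac{1}{-217} \left(473 - 38\right)} = \frac{1}{\left(- \frac{1}{217}\right) 435} = \frac{1}{- \frac{435}{217}} = - \frac{217}{435}$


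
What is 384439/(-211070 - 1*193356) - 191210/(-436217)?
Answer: -8215321073/16037954222 ≈ -0.51224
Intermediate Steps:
384439/(-211070 - 1*193356) - 191210/(-436217) = 384439/(-211070 - 193356) - 191210*(-1/436217) = 384439/(-404426) + 191210/436217 = 384439*(-1/404426) + 191210/436217 = -34949/36766 + 191210/436217 = -8215321073/16037954222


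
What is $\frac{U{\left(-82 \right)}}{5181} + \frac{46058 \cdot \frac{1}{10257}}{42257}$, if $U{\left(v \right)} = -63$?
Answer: $- \frac{9022488863}{748533694623} \approx -0.012054$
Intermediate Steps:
$\frac{U{\left(-82 \right)}}{5181} + \frac{46058 \cdot \frac{1}{10257}}{42257} = - \frac{63}{5181} + \frac{46058 \cdot \frac{1}{10257}}{42257} = \left(-63\right) \frac{1}{5181} + 46058 \cdot \frac{1}{10257} \cdot \frac{1}{42257} = - \frac{21}{1727} + \frac{46058}{10257} \cdot \frac{1}{42257} = - \frac{21}{1727} + \frac{46058}{433430049} = - \frac{9022488863}{748533694623}$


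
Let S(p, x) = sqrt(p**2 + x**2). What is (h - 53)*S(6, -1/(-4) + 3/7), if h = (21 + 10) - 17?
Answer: -39*sqrt(28585)/28 ≈ -235.49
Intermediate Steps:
h = 14 (h = 31 - 17 = 14)
(h - 53)*S(6, -1/(-4) + 3/7) = (14 - 53)*sqrt(6**2 + (-1/(-4) + 3/7)**2) = -39*sqrt(36 + (-1*(-1/4) + 3*(1/7))**2) = -39*sqrt(36 + (1/4 + 3/7)**2) = -39*sqrt(36 + (19/28)**2) = -39*sqrt(36 + 361/784) = -39*sqrt(28585)/28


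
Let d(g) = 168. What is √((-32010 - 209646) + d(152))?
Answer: 12*I*√1677 ≈ 491.41*I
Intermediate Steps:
√((-32010 - 209646) + d(152)) = √((-32010 - 209646) + 168) = √(-241656 + 168) = √(-241488) = 12*I*√1677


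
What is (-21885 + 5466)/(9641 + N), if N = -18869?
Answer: 5473/3076 ≈ 1.7793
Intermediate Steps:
(-21885 + 5466)/(9641 + N) = (-21885 + 5466)/(9641 - 18869) = -16419/(-9228) = -16419*(-1/9228) = 5473/3076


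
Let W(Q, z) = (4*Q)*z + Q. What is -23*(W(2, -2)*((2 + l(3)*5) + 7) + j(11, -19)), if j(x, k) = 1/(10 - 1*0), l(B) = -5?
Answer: -51543/10 ≈ -5154.3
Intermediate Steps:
W(Q, z) = Q + 4*Q*z (W(Q, z) = 4*Q*z + Q = Q + 4*Q*z)
j(x, k) = 1/10 (j(x, k) = 1/(10 + 0) = 1/10)
-23*(W(2, -2)*((2 + l(3)*5) + 7) + j(11, -19)) = -23*((2*(1 + 4*(-2)))*((2 - 5*5) + 7) + 1/10) = -23*((2*(1 - 8))*((2 - 25) + 7) + 1/10) = -23*((2*(-7))*(-23 + 7) + 1/10) = -23*(-14*(-16) + 1/10) = -23*(224 + 1/10) = -23*2241/10 = -51543/10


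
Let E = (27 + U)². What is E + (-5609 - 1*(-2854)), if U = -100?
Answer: 2574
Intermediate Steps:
E = 5329 (E = (27 - 100)² = (-73)² = 5329)
E + (-5609 - 1*(-2854)) = 5329 + (-5609 - 1*(-2854)) = 5329 + (-5609 + 2854) = 5329 - 2755 = 2574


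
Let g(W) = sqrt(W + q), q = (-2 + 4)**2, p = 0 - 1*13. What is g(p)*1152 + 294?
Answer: 294 + 3456*I ≈ 294.0 + 3456.0*I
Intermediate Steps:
p = -13 (p = 0 - 13 = -13)
q = 4 (q = 2**2 = 4)
g(W) = sqrt(4 + W) (g(W) = sqrt(W + 4) = sqrt(4 + W))
g(p)*1152 + 294 = sqrt(4 - 13)*1152 + 294 = sqrt(-9)*1152 + 294 = (3*I)*1152 + 294 = 3456*I + 294 = 294 + 3456*I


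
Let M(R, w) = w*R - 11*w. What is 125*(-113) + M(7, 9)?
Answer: -14161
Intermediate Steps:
M(R, w) = -11*w + R*w (M(R, w) = R*w - 11*w = -11*w + R*w)
125*(-113) + M(7, 9) = 125*(-113) + 9*(-11 + 7) = -14125 + 9*(-4) = -14125 - 36 = -14161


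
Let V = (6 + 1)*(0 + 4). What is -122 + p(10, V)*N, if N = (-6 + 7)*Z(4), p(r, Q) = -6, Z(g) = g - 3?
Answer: -128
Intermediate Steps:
Z(g) = -3 + g
V = 28 (V = 7*4 = 28)
N = 1 (N = (-6 + 7)*(-3 + 4) = 1*1 = 1)
-122 + p(10, V)*N = -122 - 6*1 = -122 - 6 = -128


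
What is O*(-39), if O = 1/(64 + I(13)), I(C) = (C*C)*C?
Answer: -39/2261 ≈ -0.017249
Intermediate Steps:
I(C) = C³ (I(C) = C²*C = C³)
O = 1/2261 (O = 1/(64 + 13³) = 1/(64 + 2197) = 1/2261 ≈ 0.00044228)
O*(-39) = (1/2261)*(-39) = -39/2261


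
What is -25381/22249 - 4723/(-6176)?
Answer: -51671029/137409824 ≈ -0.37604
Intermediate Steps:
-25381/22249 - 4723/(-6176) = -25381*1/22249 - 4723*(-1/6176) = -25381/22249 + 4723/6176 = -51671029/137409824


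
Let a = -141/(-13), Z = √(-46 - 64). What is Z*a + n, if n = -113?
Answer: -113 + 141*I*√110/13 ≈ -113.0 + 113.76*I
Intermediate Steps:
Z = I*√110 (Z = √(-110) = I*√110 ≈ 10.488*I)
a = 141/13 (a = -141*(-1/13) = 141/13 ≈ 10.846)
Z*a + n = (I*√110)*(141/13) - 113 = 141*I*√110/13 - 113 = -113 + 141*I*√110/13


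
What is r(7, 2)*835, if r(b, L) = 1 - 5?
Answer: -3340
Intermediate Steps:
r(b, L) = -4
r(7, 2)*835 = -4*835 = -3340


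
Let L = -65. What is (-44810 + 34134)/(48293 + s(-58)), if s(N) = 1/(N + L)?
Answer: -38622/174707 ≈ -0.22107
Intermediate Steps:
s(N) = 1/(-65 + N) (s(N) = 1/(N - 65) = 1/(-65 + N))
(-44810 + 34134)/(48293 + s(-58)) = (-44810 + 34134)/(48293 + 1/(-65 - 58)) = -10676/(48293 + 1/(-123)) = -10676/(48293 - 1/123) = -10676/5940038/123 = -10676*123/5940038 = -38622/174707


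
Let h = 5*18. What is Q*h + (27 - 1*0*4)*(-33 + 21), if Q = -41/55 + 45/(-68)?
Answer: -168543/374 ≈ -450.65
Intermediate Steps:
h = 90
Q = -5263/3740 (Q = -41*1/55 + 45*(-1/68) = -41/55 - 45/68 = -5263/3740 ≈ -1.4072)
Q*h + (27 - 1*0*4)*(-33 + 21) = -5263/3740*90 + (27 - 1*0*4)*(-33 + 21) = -47367/374 + (27 + 0*4)*(-12) = -47367/374 + (27 + 0)*(-12) = -47367/374 + 27*(-12) = -47367/374 - 324 = -168543/374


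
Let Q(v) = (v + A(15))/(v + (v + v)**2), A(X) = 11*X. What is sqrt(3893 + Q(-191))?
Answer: sqrt(82679947887019)/145733 ≈ 62.394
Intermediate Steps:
Q(v) = (165 + v)/(v + 4*v**2) (Q(v) = (v + 11*15)/(v + (v + v)**2) = (v + 165)/(v + (2*v)**2) = (165 + v)/(v + 4*v**2))
sqrt(3893 + Q(-191)) = sqrt(3893 + (165 - 191)/((-191)*(1 + 4*(-191)))) = sqrt(3893 - 1/191*(-26)/(1 - 764)) = sqrt(3893 - 1/191*(-26)/(-763)) = sqrt(3893 - 1/191*(-1/763)*(-26)) = sqrt(3893 - 26/145733) = sqrt(567338543/145733) = sqrt(82679947887019)/145733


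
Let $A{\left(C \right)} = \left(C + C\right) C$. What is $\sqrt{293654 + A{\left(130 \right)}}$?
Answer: $\sqrt{327454} \approx 572.24$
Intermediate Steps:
$A{\left(C \right)} = 2 C^{2}$ ($A{\left(C \right)} = 2 C C = 2 C^{2}$)
$\sqrt{293654 + A{\left(130 \right)}} = \sqrt{293654 + 2 \cdot 130^{2}} = \sqrt{293654 + 2 \cdot 16900} = \sqrt{293654 + 33800} = \sqrt{327454}$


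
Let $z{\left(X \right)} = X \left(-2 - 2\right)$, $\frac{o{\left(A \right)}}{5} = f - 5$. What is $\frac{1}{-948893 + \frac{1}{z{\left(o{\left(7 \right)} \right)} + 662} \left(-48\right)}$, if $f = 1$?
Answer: $- \frac{371}{352039327} \approx -1.0539 \cdot 10^{-6}$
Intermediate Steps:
$o{\left(A \right)} = -20$ ($o{\left(A \right)} = 5 \left(1 - 5\right) = 5 \left(-4\right) = -20$)
$z{\left(X \right)} = - 4 X$ ($z{\left(X \right)} = X \left(-4\right) = - 4 X$)
$\frac{1}{-948893 + \frac{1}{z{\left(o{\left(7 \right)} \right)} + 662} \left(-48\right)} = \frac{1}{-948893 + \frac{1}{\left(-4\right) \left(-20\right) + 662} \left(-48\right)} = \frac{1}{-948893 + \frac{1}{80 + 662} \left(-48\right)} = \frac{1}{-948893 + \frac{1}{742} \left(-48\right)} = \frac{1}{-948893 - \frac{24}{371}} = \frac{1}{- \frac{352039327}{371}} = - \frac{371}{352039327}$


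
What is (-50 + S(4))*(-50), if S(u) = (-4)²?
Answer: 1700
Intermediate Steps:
S(u) = 16
(-50 + S(4))*(-50) = (-50 + 16)*(-50) = -34*(-50) = 1700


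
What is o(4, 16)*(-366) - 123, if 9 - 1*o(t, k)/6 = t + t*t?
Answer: 24033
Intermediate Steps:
o(t, k) = 54 - 6*t - 6*t**2 (o(t, k) = 54 - 6*(t + t*t) = 54 - 6*(t + t**2) = 54 + (-6*t - 6*t**2) = 54 - 6*t - 6*t**2)
o(4, 16)*(-366) - 123 = (54 - 6*4 - 6*4**2)*(-366) - 123 = (54 - 24 - 6*16)*(-366) - 123 = (54 - 24 - 96)*(-366) - 123 = -66*(-366) - 123 = 24156 - 123 = 24033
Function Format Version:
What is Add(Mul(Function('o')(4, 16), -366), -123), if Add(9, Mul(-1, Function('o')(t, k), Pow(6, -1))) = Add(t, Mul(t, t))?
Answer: 24033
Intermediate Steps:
Function('o')(t, k) = Add(54, Mul(-6, t), Mul(-6, Pow(t, 2))) (Function('o')(t, k) = Add(54, Mul(-6, Add(t, Mul(t, t)))) = Add(54, Mul(-6, Add(t, Pow(t, 2)))) = Add(54, Add(Mul(-6, t), Mul(-6, Pow(t, 2)))) = Add(54, Mul(-6, t), Mul(-6, Pow(t, 2))))
Add(Mul(Function('o')(4, 16), -366), -123) = Add(Mul(Add(54, Mul(-6, 4), Mul(-6, Pow(4, 2))), -366), -123) = Add(Mul(Add(54, -24, Mul(-6, 16)), -366), -123) = Add(Mul(Add(54, -24, -96), -366), -123) = Add(Mul(-66, -366), -123) = Add(24156, -123) = 24033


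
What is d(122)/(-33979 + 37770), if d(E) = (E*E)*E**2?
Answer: 221533456/3791 ≈ 58437.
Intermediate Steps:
d(E) = E**4 (d(E) = E**2*E**2 = E**4)
d(122)/(-33979 + 37770) = 122**4/(-33979 + 37770) = 221533456/3791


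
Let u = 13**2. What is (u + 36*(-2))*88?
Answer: 8536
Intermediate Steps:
u = 169
(u + 36*(-2))*88 = (169 + 36*(-2))*88 = (169 - 72)*88 = 97*88 = 8536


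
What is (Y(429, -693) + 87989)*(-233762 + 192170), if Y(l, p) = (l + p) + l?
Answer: -3666501168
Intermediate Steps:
Y(l, p) = p + 2*l
(Y(429, -693) + 87989)*(-233762 + 192170) = ((-693 + 2*429) + 87989)*(-233762 + 192170) = ((-693 + 858) + 87989)*(-41592) = (165 + 87989)*(-41592) = 88154*(-41592) = -3666501168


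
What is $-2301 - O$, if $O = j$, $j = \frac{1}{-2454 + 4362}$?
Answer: $- \frac{4390309}{1908} \approx -2301.0$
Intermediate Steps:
$j = \frac{1}{1908} \approx 0.00052411$
$O = \frac{1}{1908} \approx 0.00052411$
$-2301 - O = -2301 - \frac{1}{1908} = - \frac{4390309}{1908}$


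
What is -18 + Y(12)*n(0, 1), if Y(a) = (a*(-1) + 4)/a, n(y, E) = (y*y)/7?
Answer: -18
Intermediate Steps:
n(y, E) = y**2/7 (n(y, E) = y**2*(1/7) = y**2/7)
Y(a) = (4 - a)/a (Y(a) = (-a + 4)/a = (4 - a)/a)
-18 + Y(12)*n(0, 1) = -18 + ((4 - 1*12)/12)*((1/7)*0**2) = -18 + ((4 - 12)/12)*((1/7)*0) = -18 + ((1/12)*(-8))*0 = -18 - 2/3*0 = -18 + 0 = -18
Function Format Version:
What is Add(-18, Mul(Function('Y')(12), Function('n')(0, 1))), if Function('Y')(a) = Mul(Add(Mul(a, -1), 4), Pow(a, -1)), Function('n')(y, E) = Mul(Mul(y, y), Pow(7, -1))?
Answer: -18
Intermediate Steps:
Function('n')(y, E) = Mul(Rational(1, 7), Pow(y, 2)) (Function('n')(y, E) = Mul(Pow(y, 2), Rational(1, 7)) = Mul(Rational(1, 7), Pow(y, 2)))
Function('Y')(a) = Mul(Pow(a, -1), Add(4, Mul(-1, a))) (Function('Y')(a) = Mul(Add(Mul(-1, a), 4), Pow(a, -1)) = Mul(Add(4, Mul(-1, a)), Pow(a, -1)) = Mul(Pow(a, -1), Add(4, Mul(-1, a))))
Add(-18, Mul(Function('Y')(12), Function('n')(0, 1))) = Add(-18, Mul(Mul(Pow(12, -1), Add(4, Mul(-1, 12))), Mul(Rational(1, 7), Pow(0, 2)))) = Add(-18, Mul(Mul(Rational(1, 12), Add(4, -12)), Mul(Rational(1, 7), 0))) = Add(-18, Mul(Mul(Rational(1, 12), -8), 0)) = Add(-18, Mul(Rational(-2, 3), 0)) = Add(-18, 0) = -18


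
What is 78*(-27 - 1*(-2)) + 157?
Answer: -1793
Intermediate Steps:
78*(-27 - 1*(-2)) + 157 = 78*(-27 + 2) + 157 = 78*(-25) + 157 = -1950 + 157 = -1793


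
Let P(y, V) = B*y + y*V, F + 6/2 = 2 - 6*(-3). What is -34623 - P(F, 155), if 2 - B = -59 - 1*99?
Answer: -39978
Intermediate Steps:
B = 160 (B = 2 - (-59 - 1*99) = 2 - (-59 - 99) = 2 - 1*(-158) = 2 + 158 = 160)
F = 17 (F = -3 + (2 - 6*(-3)) = -3 + (2 + 18) = -3 + 20 = 17)
P(y, V) = 160*y + V*y (P(y, V) = 160*y + y*V = 160*y + V*y)
-34623 - P(F, 155) = -34623 - 17*(160 + 155) = -34623 - 17*315 = -34623 - 1*5355 = -34623 - 5355 = -39978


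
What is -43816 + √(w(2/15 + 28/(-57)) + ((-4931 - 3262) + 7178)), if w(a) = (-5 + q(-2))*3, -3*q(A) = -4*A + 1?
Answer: -43816 + I*√1039 ≈ -43816.0 + 32.234*I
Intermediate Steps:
q(A) = -⅓ + 4*A/3 (q(A) = -(-4*A + 1)/3 = -(1 - 4*A)/3 = -⅓ + 4*A/3)
w(a) = -24 (w(a) = (-5 + (-⅓ + (4/3)*(-2)))*3 = (-5 + (-⅓ - 8/3))*3 = (-5 - 3)*3 = -8*3 = -24)
-43816 + √(w(2/15 + 28/(-57)) + ((-4931 - 3262) + 7178)) = -43816 + √(-24 + ((-4931 - 3262) + 7178)) = -43816 + √(-24 + (-8193 + 7178)) = -43816 + √(-24 - 1015) = -43816 + √(-1039) = -43816 + I*√1039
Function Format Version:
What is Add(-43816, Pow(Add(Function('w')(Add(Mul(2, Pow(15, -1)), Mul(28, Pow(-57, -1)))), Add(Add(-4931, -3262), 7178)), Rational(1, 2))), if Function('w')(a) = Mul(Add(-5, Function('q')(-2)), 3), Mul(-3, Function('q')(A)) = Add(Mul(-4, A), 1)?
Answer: Add(-43816, Mul(I, Pow(1039, Rational(1, 2)))) ≈ Add(-43816., Mul(32.234, I))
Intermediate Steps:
Function('q')(A) = Add(Rational(-1, 3), Mul(Rational(4, 3), A)) (Function('q')(A) = Mul(Rational(-1, 3), Add(Mul(-4, A), 1)) = Mul(Rational(-1, 3), Add(1, Mul(-4, A))) = Add(Rational(-1, 3), Mul(Rational(4, 3), A)))
Function('w')(a) = -24 (Function('w')(a) = Mul(Add(-5, Add(Rational(-1, 3), Mul(Rational(4, 3), -2))), 3) = Mul(Add(-5, Add(Rational(-1, 3), Rational(-8, 3))), 3) = Mul(Add(-5, -3), 3) = Mul(-8, 3) = -24)
Add(-43816, Pow(Add(Function('w')(Add(Mul(2, Pow(15, -1)), Mul(28, Pow(-57, -1)))), Add(Add(-4931, -3262), 7178)), Rational(1, 2))) = Add(-43816, Pow(Add(-24, Add(Add(-4931, -3262), 7178)), Rational(1, 2))) = Add(-43816, Pow(Add(-24, Add(-8193, 7178)), Rational(1, 2))) = Add(-43816, Pow(Add(-24, -1015), Rational(1, 2))) = Add(-43816, Pow(-1039, Rational(1, 2))) = Add(-43816, Mul(I, Pow(1039, Rational(1, 2))))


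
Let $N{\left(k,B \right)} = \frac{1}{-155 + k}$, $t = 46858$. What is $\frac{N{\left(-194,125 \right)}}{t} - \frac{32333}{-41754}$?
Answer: $\frac{132188949608}{170705404317} \approx 0.77437$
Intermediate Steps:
$\frac{N{\left(-194,125 \right)}}{t} - \frac{32333}{-41754} = \frac{1}{\left(-155 - 194\right) 46858} - \frac{32333}{-41754} = \frac{1}{-349} \cdot \frac{1}{46858} - - \frac{32333}{41754} = \left(- \frac{1}{349}\right) \frac{1}{46858} + \frac{32333}{41754} = - \frac{1}{16353442} + \frac{32333}{41754} = \frac{132188949608}{170705404317}$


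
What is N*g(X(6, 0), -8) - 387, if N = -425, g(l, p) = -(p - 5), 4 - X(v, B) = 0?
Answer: -5912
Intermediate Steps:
X(v, B) = 4 (X(v, B) = 4 - 1*0 = 4 + 0 = 4)
g(l, p) = 5 - p (g(l, p) = -(-5 + p) = 5 - p)
N*g(X(6, 0), -8) - 387 = -425*(5 - 1*(-8)) - 387 = -425*(5 + 8) - 387 = -425*13 - 387 = -5525 - 387 = -5912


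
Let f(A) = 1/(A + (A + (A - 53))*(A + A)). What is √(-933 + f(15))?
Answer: 4*I*√118083/45 ≈ 30.545*I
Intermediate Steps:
f(A) = 1/(A + 2*A*(-53 + 2*A)) (f(A) = 1/(A + (A + (-53 + A))*(2*A)) = 1/(A + (-53 + 2*A)*(2*A)) = 1/(A + 2*A*(-53 + 2*A)))
√(-933 + f(15)) = √(-933 + 1/(15*(-105 + 4*15))) = √(-933 + 1/(15*(-105 + 60))) = √(-933 + (1/15)/(-45)) = √(-933 + (1/15)*(-1/45)) = √(-933 - 1/675) = √(-629776/675) = 4*I*√118083/45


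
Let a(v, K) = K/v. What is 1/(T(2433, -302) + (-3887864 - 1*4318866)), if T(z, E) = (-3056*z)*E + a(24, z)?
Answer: 8/17897906139 ≈ 4.4698e-10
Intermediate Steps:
T(z, E) = z/24 - 3056*E*z (T(z, E) = (-3056*z)*E + z/24 = -3056*E*z + z*(1/24) = -3056*E*z + z/24 = z/24 - 3056*E*z)
1/(T(2433, -302) + (-3887864 - 1*4318866)) = 1/((1/24)*2433*(1 - 73344*(-302)) + (-3887864 - 1*4318866)) = 1/((1/24)*2433*(1 + 22149888) + (-3887864 - 4318866)) = 1/((1/24)*2433*22149889 - 8206730) = 1/(17963559979/8 - 8206730) = 1/(17897906139/8) = 8/17897906139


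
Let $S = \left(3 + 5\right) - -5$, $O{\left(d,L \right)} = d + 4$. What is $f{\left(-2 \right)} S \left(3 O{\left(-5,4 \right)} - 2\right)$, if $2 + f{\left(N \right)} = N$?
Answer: $260$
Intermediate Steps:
$f{\left(N \right)} = -2 + N$
$O{\left(d,L \right)} = 4 + d$
$S = 13$ ($S = 8 + 5 = 13$)
$f{\left(-2 \right)} S \left(3 O{\left(-5,4 \right)} - 2\right) = \left(-2 - 2\right) 13 \left(3 \left(4 - 5\right) - 2\right) = \left(-4\right) 13 \left(3 \left(-1\right) - 2\right) = - 52 \left(-3 - 2\right) = \left(-52\right) \left(-5\right) = 260$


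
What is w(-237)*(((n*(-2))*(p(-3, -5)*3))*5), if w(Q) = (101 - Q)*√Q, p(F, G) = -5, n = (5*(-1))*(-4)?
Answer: 1014000*I*√237 ≈ 1.561e+7*I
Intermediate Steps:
n = 20 (n = -5*(-4) = 20)
w(Q) = √Q*(101 - Q)
w(-237)*(((n*(-2))*(p(-3, -5)*3))*5) = (√(-237)*(101 - 1*(-237)))*(((20*(-2))*(-5*3))*5) = ((I*√237)*(101 + 237))*(-40*(-15)*5) = ((I*√237)*338)*(600*5) = (338*I*√237)*3000 = 1014000*I*√237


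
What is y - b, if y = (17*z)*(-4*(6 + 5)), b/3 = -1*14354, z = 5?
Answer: 39322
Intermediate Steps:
b = -43062 (b = 3*(-1*14354) = 3*(-14354) = -43062)
y = -3740 (y = (17*5)*(-4*(6 + 5)) = 85*(-4*11) = 85*(-44) = -3740)
y - b = -3740 - 1*(-43062) = -3740 + 43062 = 39322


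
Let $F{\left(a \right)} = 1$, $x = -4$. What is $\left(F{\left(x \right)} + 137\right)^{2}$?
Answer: $19044$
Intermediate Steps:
$\left(F{\left(x \right)} + 137\right)^{2} = \left(1 + 137\right)^{2} = 138^{2} = 19044$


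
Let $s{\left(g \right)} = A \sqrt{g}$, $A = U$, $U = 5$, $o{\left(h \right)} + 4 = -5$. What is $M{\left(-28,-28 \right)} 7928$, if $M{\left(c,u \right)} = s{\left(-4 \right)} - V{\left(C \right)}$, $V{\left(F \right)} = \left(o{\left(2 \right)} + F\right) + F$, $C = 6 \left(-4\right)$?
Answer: $451896 + 79280 i \approx 4.519 \cdot 10^{5} + 79280.0 i$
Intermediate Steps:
$o{\left(h \right)} = -9$ ($o{\left(h \right)} = -4 - 5 = -9$)
$C = -24$
$A = 5$
$V{\left(F \right)} = -9 + 2 F$ ($V{\left(F \right)} = \left(-9 + F\right) + F = -9 + 2 F$)
$s{\left(g \right)} = 5 \sqrt{g}$
$M{\left(c,u \right)} = 57 + 10 i$ ($M{\left(c,u \right)} = 5 \sqrt{-4} - \left(-9 + 2 \left(-24\right)\right) = 5 \cdot 2 i - \left(-9 - 48\right) = 10 i - -57 = 10 i + 57 = 57 + 10 i$)
$M{\left(-28,-28 \right)} 7928 = \left(57 + 10 i\right) 7928 = 451896 + 79280 i$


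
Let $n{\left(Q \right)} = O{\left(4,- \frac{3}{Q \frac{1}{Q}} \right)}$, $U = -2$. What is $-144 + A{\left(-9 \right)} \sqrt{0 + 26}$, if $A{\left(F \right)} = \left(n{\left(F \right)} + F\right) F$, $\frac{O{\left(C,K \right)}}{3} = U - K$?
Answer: $-144 + 54 \sqrt{26} \approx 131.35$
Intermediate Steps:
$O{\left(C,K \right)} = -6 - 3 K$ ($O{\left(C,K \right)} = 3 \left(-2 - K\right) = -6 - 3 K$)
$n{\left(Q \right)} = 3$ ($n{\left(Q \right)} = -6 - 3 \left(- \frac{3}{Q \frac{1}{Q}}\right) = -6 - 3 \left(- \frac{3}{1}\right) = -6 - 3 \left(\left(-3\right) 1\right) = -6 - -9 = -6 + 9 = 3$)
$A{\left(F \right)} = F \left(3 + F\right)$ ($A{\left(F \right)} = \left(3 + F\right) F = F \left(3 + F\right)$)
$-144 + A{\left(-9 \right)} \sqrt{0 + 26} = -144 + - 9 \left(3 - 9\right) \sqrt{0 + 26} = -144 + \left(-9\right) \left(-6\right) \sqrt{26} = -144 + 54 \sqrt{26}$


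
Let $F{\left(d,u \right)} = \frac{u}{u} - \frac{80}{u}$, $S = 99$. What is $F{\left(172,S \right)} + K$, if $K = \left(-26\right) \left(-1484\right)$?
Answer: $\frac{3819835}{99} \approx 38584.0$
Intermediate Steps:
$F{\left(d,u \right)} = 1 - \frac{80}{u}$
$K = 38584$
$F{\left(172,S \right)} + K = \frac{-80 + 99}{99} + 38584 = \frac{1}{99} \cdot 19 + 38584 = \frac{19}{99} + 38584 = \frac{3819835}{99}$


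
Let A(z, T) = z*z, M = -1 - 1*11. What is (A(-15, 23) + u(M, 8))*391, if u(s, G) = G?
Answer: 91103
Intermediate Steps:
M = -12 (M = -1 - 11 = -12)
A(z, T) = z**2
(A(-15, 23) + u(M, 8))*391 = ((-15)**2 + 8)*391 = (225 + 8)*391 = 233*391 = 91103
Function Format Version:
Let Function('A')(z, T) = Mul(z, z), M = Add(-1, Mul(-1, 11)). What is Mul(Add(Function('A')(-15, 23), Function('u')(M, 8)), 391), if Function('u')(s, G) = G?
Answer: 91103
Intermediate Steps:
M = -12 (M = Add(-1, -11) = -12)
Function('A')(z, T) = Pow(z, 2)
Mul(Add(Function('A')(-15, 23), Function('u')(M, 8)), 391) = Mul(Add(Pow(-15, 2), 8), 391) = Mul(Add(225, 8), 391) = Mul(233, 391) = 91103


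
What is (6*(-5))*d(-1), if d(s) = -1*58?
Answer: 1740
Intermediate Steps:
d(s) = -58
(6*(-5))*d(-1) = (6*(-5))*(-58) = -30*(-58) = 1740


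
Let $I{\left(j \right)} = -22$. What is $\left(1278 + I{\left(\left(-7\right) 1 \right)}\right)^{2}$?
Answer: $1577536$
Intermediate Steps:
$\left(1278 + I{\left(\left(-7\right) 1 \right)}\right)^{2} = \left(1278 - 22\right)^{2} = 1256^{2} = 1577536$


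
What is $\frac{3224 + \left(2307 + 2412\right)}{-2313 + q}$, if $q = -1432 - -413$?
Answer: $- \frac{7943}{3332} \approx -2.3839$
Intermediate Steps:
$q = -1019$ ($q = -1432 + 413 = -1019$)
$\frac{3224 + \left(2307 + 2412\right)}{-2313 + q} = \frac{3224 + \left(2307 + 2412\right)}{-2313 - 1019} = \frac{3224 + 4719}{-3332} = 7943 \left(- \frac{1}{3332}\right) = - \frac{7943}{3332}$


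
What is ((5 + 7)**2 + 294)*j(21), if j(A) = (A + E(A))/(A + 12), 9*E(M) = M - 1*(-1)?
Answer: 30806/99 ≈ 311.17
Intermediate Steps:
E(M) = 1/9 + M/9 (E(M) = (M - 1*(-1))/9 = (M + 1)/9 = (1 + M)/9 = 1/9 + M/9)
j(A) = (1/9 + 10*A/9)/(12 + A) (j(A) = (A + (1/9 + A/9))/(A + 12) = (1/9 + 10*A/9)/(12 + A))
((5 + 7)**2 + 294)*j(21) = ((5 + 7)**2 + 294)*((1 + 10*21)/(9*(12 + 21))) = (12**2 + 294)*((1/9)*(1 + 210)/33) = (144 + 294)*((1/9)*(1/33)*211) = 438*(211/297) = 30806/99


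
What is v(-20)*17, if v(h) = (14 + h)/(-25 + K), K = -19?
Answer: 51/22 ≈ 2.3182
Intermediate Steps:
v(h) = -7/22 - h/44 (v(h) = (14 + h)/(-25 - 19) = (14 + h)/(-44) = (14 + h)*(-1/44) = -7/22 - h/44)
v(-20)*17 = (-7/22 - 1/44*(-20))*17 = (-7/22 + 5/11)*17 = (3/22)*17 = 51/22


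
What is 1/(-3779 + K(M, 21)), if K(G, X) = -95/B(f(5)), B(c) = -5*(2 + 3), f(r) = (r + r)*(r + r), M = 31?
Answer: -5/18876 ≈ -0.00026489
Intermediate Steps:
f(r) = 4*r**2 (f(r) = (2*r)*(2*r) = 4*r**2)
B(c) = -25 (B(c) = -5*5 = -25)
K(G, X) = 19/5 (K(G, X) = -95/(-25) = -95*(-1/25) = 19/5)
1/(-3779 + K(M, 21)) = 1/(-3779 + 19/5) = 1/(-18876/5) = -5/18876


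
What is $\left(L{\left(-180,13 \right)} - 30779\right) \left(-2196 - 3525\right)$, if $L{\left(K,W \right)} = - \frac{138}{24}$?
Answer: $\frac{704478219}{4} \approx 1.7612 \cdot 10^{8}$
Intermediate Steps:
$L{\left(K,W \right)} = - \frac{23}{4}$ ($L{\left(K,W \right)} = \left(-138\right) \frac{1}{24} = - \frac{23}{4}$)
$\left(L{\left(-180,13 \right)} - 30779\right) \left(-2196 - 3525\right) = \left(- \frac{23}{4} - 30779\right) \left(-2196 - 3525\right) = \left(- \frac{123139}{4}\right) \left(-5721\right) = \frac{704478219}{4}$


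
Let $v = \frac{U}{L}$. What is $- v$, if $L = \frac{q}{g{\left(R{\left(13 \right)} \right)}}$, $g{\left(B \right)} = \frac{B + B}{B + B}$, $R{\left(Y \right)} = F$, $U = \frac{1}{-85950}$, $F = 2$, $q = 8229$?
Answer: $\frac{1}{707282550} \approx 1.4139 \cdot 10^{-9}$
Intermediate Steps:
$U = - \frac{1}{85950} \approx -1.1635 \cdot 10^{-5}$
$R{\left(Y \right)} = 2$
$g{\left(B \right)} = 1$ ($g{\left(B \right)} = \frac{2 B}{2 B} = 2 B \frac{1}{2 B} = 1$)
$L = 8229$ ($L = \frac{8229}{1} = 8229 \cdot 1 = 8229$)
$v = - \frac{1}{707282550}$ ($v = - \frac{1}{85950 \cdot 8229} = \left(- \frac{1}{85950}\right) \frac{1}{8229} = - \frac{1}{707282550} \approx -1.4139 \cdot 10^{-9}$)
$- v = \left(-1\right) \left(- \frac{1}{707282550}\right) = \frac{1}{707282550}$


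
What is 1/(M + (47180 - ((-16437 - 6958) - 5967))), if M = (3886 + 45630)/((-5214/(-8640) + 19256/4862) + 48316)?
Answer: 169152899099/12947474540525898 ≈ 1.3065e-5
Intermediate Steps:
M = 173337690240/169152899099 (M = 49516/((-5214*(-1/8640) + 19256*(1/4862)) + 48316) = 49516/((869/1440 + 9628/2431) + 48316) = 49516/(15976859/3500640 + 48316) = 49516/(169152899099/3500640) = 49516*(3500640/169152899099) = 173337690240/169152899099 ≈ 1.0247)
1/(M + (47180 - ((-16437 - 6958) - 5967))) = 1/(173337690240/169152899099 + (47180 - ((-16437 - 6958) - 5967))) = 1/(173337690240/169152899099 + (47180 - (-23395 - 5967))) = 1/(173337690240/169152899099 + (47180 - 1*(-29362))) = 1/(173337690240/169152899099 + (47180 + 29362)) = 1/(173337690240/169152899099 + 76542) = 1/(12947474540525898/169152899099) = 169152899099/12947474540525898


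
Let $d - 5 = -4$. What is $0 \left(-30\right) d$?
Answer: $0$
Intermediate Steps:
$d = 1$ ($d = 5 - 4 = 1$)
$0 \left(-30\right) d = 0 \left(-30\right) 1 = 0 \cdot 1 = 0$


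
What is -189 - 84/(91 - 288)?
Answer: -37149/197 ≈ -188.57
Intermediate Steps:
-189 - 84/(91 - 288) = -189 - 84/(-197) = -189 - 84*(-1/197) = -189 + 84/197 = -37149/197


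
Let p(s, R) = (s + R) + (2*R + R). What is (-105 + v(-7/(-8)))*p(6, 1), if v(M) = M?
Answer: -4165/4 ≈ -1041.3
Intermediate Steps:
p(s, R) = s + 4*R (p(s, R) = (R + s) + 3*R = s + 4*R)
(-105 + v(-7/(-8)))*p(6, 1) = (-105 - 7/(-8))*(6 + 4*1) = (-105 - 7*(-⅛))*(6 + 4) = (-105 + 7/8)*10 = -833/8*10 = -4165/4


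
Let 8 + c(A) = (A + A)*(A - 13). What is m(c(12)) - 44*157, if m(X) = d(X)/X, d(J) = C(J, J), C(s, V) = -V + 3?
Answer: -221091/32 ≈ -6909.1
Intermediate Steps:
C(s, V) = 3 - V
d(J) = 3 - J
c(A) = -8 + 2*A*(-13 + A) (c(A) = -8 + (A + A)*(A - 13) = -8 + (2*A)*(-13 + A) = -8 + 2*A*(-13 + A))
m(X) = (3 - X)/X
m(c(12)) - 44*157 = (3 - (-8 - 26*12 + 2*12**2))/(-8 - 26*12 + 2*12**2) - 44*157 = (3 - (-8 - 312 + 2*144))/(-8 - 312 + 2*144) - 1*6908 = (3 - (-8 - 312 + 288))/(-8 - 312 + 288) - 6908 = (3 - 1*(-32))/(-32) - 6908 = -(3 + 32)/32 - 6908 = -1/32*35 - 6908 = -35/32 - 6908 = -221091/32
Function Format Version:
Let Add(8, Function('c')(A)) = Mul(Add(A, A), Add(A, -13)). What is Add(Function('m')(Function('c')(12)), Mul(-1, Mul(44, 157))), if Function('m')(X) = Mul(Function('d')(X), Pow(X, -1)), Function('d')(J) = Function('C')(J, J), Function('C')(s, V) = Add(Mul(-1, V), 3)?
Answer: Rational(-221091, 32) ≈ -6909.1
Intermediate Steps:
Function('C')(s, V) = Add(3, Mul(-1, V))
Function('d')(J) = Add(3, Mul(-1, J))
Function('c')(A) = Add(-8, Mul(2, A, Add(-13, A))) (Function('c')(A) = Add(-8, Mul(Add(A, A), Add(A, -13))) = Add(-8, Mul(Mul(2, A), Add(-13, A))) = Add(-8, Mul(2, A, Add(-13, A))))
Function('m')(X) = Mul(Pow(X, -1), Add(3, Mul(-1, X))) (Function('m')(X) = Mul(Add(3, Mul(-1, X)), Pow(X, -1)) = Mul(Pow(X, -1), Add(3, Mul(-1, X))))
Add(Function('m')(Function('c')(12)), Mul(-1, Mul(44, 157))) = Add(Mul(Pow(Add(-8, Mul(-26, 12), Mul(2, Pow(12, 2))), -1), Add(3, Mul(-1, Add(-8, Mul(-26, 12), Mul(2, Pow(12, 2)))))), Mul(-1, Mul(44, 157))) = Add(Mul(Pow(Add(-8, -312, Mul(2, 144)), -1), Add(3, Mul(-1, Add(-8, -312, Mul(2, 144))))), Mul(-1, 6908)) = Add(Mul(Pow(Add(-8, -312, 288), -1), Add(3, Mul(-1, Add(-8, -312, 288)))), -6908) = Add(Mul(Pow(-32, -1), Add(3, Mul(-1, -32))), -6908) = Add(Mul(Rational(-1, 32), Add(3, 32)), -6908) = Add(Mul(Rational(-1, 32), 35), -6908) = Add(Rational(-35, 32), -6908) = Rational(-221091, 32)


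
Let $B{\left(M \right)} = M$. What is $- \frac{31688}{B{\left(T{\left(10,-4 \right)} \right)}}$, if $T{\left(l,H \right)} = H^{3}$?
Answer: $\frac{3961}{8} \approx 495.13$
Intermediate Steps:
$- \frac{31688}{B{\left(T{\left(10,-4 \right)} \right)}} = - \frac{31688}{\left(-4\right)^{3}} = - \frac{31688}{-64} = - \frac{31688 \left(-1\right)}{64} = \left(-1\right) \left(- \frac{3961}{8}\right) = \frac{3961}{8}$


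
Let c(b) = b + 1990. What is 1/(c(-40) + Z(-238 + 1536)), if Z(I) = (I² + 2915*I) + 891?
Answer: 1/5471315 ≈ 1.8277e-7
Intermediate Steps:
c(b) = 1990 + b
Z(I) = 891 + I² + 2915*I
1/(c(-40) + Z(-238 + 1536)) = 1/((1990 - 40) + (891 + (-238 + 1536)² + 2915*(-238 + 1536))) = 1/(1950 + (891 + 1298² + 2915*1298)) = 1/(1950 + (891 + 1684804 + 3783670)) = 1/(1950 + 5469365) = 1/5471315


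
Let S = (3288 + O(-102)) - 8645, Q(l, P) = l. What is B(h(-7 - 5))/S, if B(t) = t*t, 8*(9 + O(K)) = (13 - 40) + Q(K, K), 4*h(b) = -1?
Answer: -1/86114 ≈ -1.1613e-5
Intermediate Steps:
h(b) = -¼ (h(b) = (¼)*(-1) = -¼)
O(K) = -99/8 + K/8 (O(K) = -9 + ((13 - 40) + K)/8 = -9 + (-27 + K)/8 = -9 + (-27/8 + K/8) = -99/8 + K/8)
B(t) = t²
S = -43057/8 (S = (3288 + (-99/8 + (⅛)*(-102))) - 8645 = (3288 + (-99/8 - 51/4)) - 8645 = (3288 - 201/8) - 8645 = 26103/8 - 8645 = -43057/8 ≈ -5382.1)
B(h(-7 - 5))/S = (-¼)²/(-43057/8) = (1/16)*(-8/43057) = -1/86114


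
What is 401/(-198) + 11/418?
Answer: -3760/1881 ≈ -1.9989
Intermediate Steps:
401/(-198) + 11/418 = 401*(-1/198) + 11*(1/418) = -401/198 + 1/38 = -3760/1881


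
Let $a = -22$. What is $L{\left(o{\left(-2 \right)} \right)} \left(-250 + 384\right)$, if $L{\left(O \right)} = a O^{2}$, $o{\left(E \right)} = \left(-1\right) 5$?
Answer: $-73700$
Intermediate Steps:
$o{\left(E \right)} = -5$
$L{\left(O \right)} = - 22 O^{2}$
$L{\left(o{\left(-2 \right)} \right)} \left(-250 + 384\right) = - 22 \left(-5\right)^{2} \left(-250 + 384\right) = \left(-22\right) 25 \cdot 134 = \left(-550\right) 134 = -73700$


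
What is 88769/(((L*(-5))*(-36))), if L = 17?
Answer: 88769/3060 ≈ 29.009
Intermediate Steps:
88769/(((L*(-5))*(-36))) = 88769/(((17*(-5))*(-36))) = 88769/((-85*(-36))) = 88769/3060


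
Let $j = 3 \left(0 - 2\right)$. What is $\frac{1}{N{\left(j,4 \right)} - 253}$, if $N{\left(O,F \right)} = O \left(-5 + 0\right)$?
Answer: $- \frac{1}{223} \approx -0.0044843$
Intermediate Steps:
$j = -6$ ($j = 3 \left(-2\right) = -6$)
$N{\left(O,F \right)} = - 5 O$ ($N{\left(O,F \right)} = O \left(-5\right) = - 5 O$)
$\frac{1}{N{\left(j,4 \right)} - 253} = \frac{1}{\left(-5\right) \left(-6\right) - 253} = \frac{1}{30 - 253} = \frac{1}{-223} = - \frac{1}{223}$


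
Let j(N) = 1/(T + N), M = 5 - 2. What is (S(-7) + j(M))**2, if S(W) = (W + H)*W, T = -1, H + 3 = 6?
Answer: 3249/4 ≈ 812.25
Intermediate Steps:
H = 3 (H = -3 + 6 = 3)
M = 3
S(W) = W*(3 + W) (S(W) = (W + 3)*W = (3 + W)*W = W*(3 + W))
j(N) = 1/(-1 + N)
(S(-7) + j(M))**2 = (-7*(3 - 7) + 1/(-1 + 3))**2 = (-7*(-4) + 1/2)**2 = (28 + 1/2)**2 = (57/2)**2 = 3249/4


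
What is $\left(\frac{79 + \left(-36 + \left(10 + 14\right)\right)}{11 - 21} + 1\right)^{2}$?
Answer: $\frac{3249}{100} \approx 32.49$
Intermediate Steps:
$\left(\frac{79 + \left(-36 + \left(10 + 14\right)\right)}{11 - 21} + 1\right)^{2} = \left(\frac{79 + \left(-36 + 24\right)}{-10} + 1\right)^{2} = \left(\left(79 - 12\right) \left(- \frac{1}{10}\right) + 1\right)^{2} = \left(67 \left(- \frac{1}{10}\right) + 1\right)^{2} = \left(- \frac{67}{10} + 1\right)^{2} = \left(- \frac{57}{10}\right)^{2} = \frac{3249}{100}$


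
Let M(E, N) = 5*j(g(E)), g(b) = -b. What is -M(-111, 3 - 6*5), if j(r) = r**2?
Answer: -61605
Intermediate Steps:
M(E, N) = 5*E**2 (M(E, N) = 5*(-E)**2 = 5*E**2)
-M(-111, 3 - 6*5) = -5*(-111)**2 = -5*12321 = -1*61605 = -61605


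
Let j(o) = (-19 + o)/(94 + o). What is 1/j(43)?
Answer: 137/24 ≈ 5.7083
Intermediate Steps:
j(o) = (-19 + o)/(94 + o)
1/j(43) = 1/((-19 + 43)/(94 + 43)) = 1/(24/137) = 137/24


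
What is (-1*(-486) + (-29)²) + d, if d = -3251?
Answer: -1924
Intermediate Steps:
(-1*(-486) + (-29)²) + d = (-1*(-486) + (-29)²) - 3251 = (486 + 841) - 3251 = 1327 - 3251 = -1924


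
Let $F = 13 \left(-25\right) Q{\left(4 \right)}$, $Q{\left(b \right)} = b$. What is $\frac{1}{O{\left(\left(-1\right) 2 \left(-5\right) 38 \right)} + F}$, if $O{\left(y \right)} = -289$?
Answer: $- \frac{1}{1589} \approx -0.00062933$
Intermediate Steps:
$F = -1300$ ($F = 13 \left(-25\right) 4 = \left(-325\right) 4 = -1300$)
$\frac{1}{O{\left(\left(-1\right) 2 \left(-5\right) 38 \right)} + F} = \frac{1}{-289 - 1300} = \frac{1}{-1589} = - \frac{1}{1589}$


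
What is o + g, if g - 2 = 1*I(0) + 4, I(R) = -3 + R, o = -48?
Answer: -45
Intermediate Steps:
g = 3 (g = 2 + (1*(-3 + 0) + 4) = 2 + (1*(-3) + 4) = 2 + (-3 + 4) = 2 + 1 = 3)
o + g = -48 + 3 = -45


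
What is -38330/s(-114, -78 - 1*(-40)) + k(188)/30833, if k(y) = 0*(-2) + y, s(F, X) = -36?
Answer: 590917829/554994 ≈ 1064.7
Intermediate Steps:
k(y) = y (k(y) = 0 + y = y)
-38330/s(-114, -78 - 1*(-40)) + k(188)/30833 = -38330/(-36) + 188/30833 = -38330*(-1/36) + 188*(1/30833) = 19165/18 + 188/30833 = 590917829/554994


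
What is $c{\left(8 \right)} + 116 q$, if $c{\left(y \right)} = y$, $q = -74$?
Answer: $-8576$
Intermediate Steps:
$c{\left(8 \right)} + 116 q = 8 + 116 \left(-74\right) = 8 - 8584 = -8576$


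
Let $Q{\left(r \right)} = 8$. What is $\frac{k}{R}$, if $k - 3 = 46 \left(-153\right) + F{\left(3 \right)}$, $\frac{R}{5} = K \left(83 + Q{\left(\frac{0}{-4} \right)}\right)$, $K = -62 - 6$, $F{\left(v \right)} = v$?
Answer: $\frac{1758}{7735} \approx 0.22728$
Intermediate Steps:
$K = -68$ ($K = -62 - 6 = -68$)
$R = -30940$ ($R = 5 \left(- 68 \left(83 + 8\right)\right) = 5 \left(\left(-68\right) 91\right) = 5 \left(-6188\right) = -30940$)
$k = -7032$ ($k = 3 + \left(46 \left(-153\right) + 3\right) = 3 + \left(-7038 + 3\right) = 3 - 7035 = -7032$)
$\frac{k}{R} = - \frac{7032}{-30940} = \left(-7032\right) \left(- \frac{1}{30940}\right) = \frac{1758}{7735}$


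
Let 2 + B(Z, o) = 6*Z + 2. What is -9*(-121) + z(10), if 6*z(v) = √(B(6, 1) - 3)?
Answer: 1089 + √33/6 ≈ 1090.0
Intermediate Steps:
B(Z, o) = 6*Z (B(Z, o) = -2 + (6*Z + 2) = -2 + (2 + 6*Z) = 6*Z)
z(v) = √33/6 (z(v) = √(6*6 - 3)/6 = √(36 - 3)/6 = √33/6)
-9*(-121) + z(10) = -9*(-121) + √33/6 = 1089 + √33/6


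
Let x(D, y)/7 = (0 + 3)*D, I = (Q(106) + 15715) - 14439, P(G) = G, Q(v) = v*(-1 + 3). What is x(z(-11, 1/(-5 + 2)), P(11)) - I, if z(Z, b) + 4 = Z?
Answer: -1803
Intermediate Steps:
Q(v) = 2*v (Q(v) = v*2 = 2*v)
z(Z, b) = -4 + Z
I = 1488 (I = (2*106 + 15715) - 14439 = (212 + 15715) - 14439 = 15927 - 14439 = 1488)
x(D, y) = 21*D (x(D, y) = 7*((0 + 3)*D) = 7*(3*D) = 21*D)
x(z(-11, 1/(-5 + 2)), P(11)) - I = 21*(-4 - 11) - 1*1488 = 21*(-15) - 1488 = -315 - 1488 = -1803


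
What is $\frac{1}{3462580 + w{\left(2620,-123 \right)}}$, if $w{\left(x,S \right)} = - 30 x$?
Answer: $\frac{1}{3383980} \approx 2.9551 \cdot 10^{-7}$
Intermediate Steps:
$\frac{1}{3462580 + w{\left(2620,-123 \right)}} = \frac{1}{3462580 - 78600} = \frac{1}{3383980}$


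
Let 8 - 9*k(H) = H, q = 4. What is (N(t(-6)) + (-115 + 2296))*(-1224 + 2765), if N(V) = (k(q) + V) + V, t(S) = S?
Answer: 30088025/9 ≈ 3.3431e+6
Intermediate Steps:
k(H) = 8/9 - H/9
N(V) = 4/9 + 2*V (N(V) = ((8/9 - ⅑*4) + V) + V = ((8/9 - 4/9) + V) + V = (4/9 + V) + V = 4/9 + 2*V)
(N(t(-6)) + (-115 + 2296))*(-1224 + 2765) = ((4/9 + 2*(-6)) + (-115 + 2296))*(-1224 + 2765) = ((4/9 - 12) + 2181)*1541 = (-104/9 + 2181)*1541 = (19525/9)*1541 = 30088025/9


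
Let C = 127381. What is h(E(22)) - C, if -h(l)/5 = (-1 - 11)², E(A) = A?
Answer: -128101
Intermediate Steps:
h(l) = -720 (h(l) = -5*(-1 - 11)² = -5*(-12)² = -5*144 = -720)
h(E(22)) - C = -720 - 1*127381 = -720 - 127381 = -128101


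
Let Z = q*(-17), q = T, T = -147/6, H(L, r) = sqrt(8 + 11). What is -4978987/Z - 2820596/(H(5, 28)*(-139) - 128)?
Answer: -3793154079314/292145595 + 392062844*sqrt(19)/350715 ≈ -8111.0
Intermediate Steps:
H(L, r) = sqrt(19)
T = -49/2 (T = -147*1/6 = -49/2 ≈ -24.500)
q = -49/2 ≈ -24.500
Z = 833/2 (Z = -49/2*(-17) = 833/2 ≈ 416.50)
-4978987/Z - 2820596/(H(5, 28)*(-139) - 128) = -4978987/833/2 - 2820596/(sqrt(19)*(-139) - 128) = -4978987*2/833 - 2820596/(-139*sqrt(19) - 128) = -9957974/833 - 2820596/(-128 - 139*sqrt(19))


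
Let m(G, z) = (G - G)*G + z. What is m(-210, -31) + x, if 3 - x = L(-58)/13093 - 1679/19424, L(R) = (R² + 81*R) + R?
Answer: -7071894741/254318432 ≈ -27.807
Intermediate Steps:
L(R) = R² + 82*R
m(G, z) = z (m(G, z) = 0*G + z = 0 + z = z)
x = 811976651/254318432 (x = 3 - (-58*(82 - 58)/13093 - 1679/19424) = 3 - (-58*24*(1/13093) - 1679*1/19424) = 3 - (-1392*1/13093 - 1679/19424) = 3 - (-1392/13093 - 1679/19424) = 3 - 1*(-49021355/254318432) = 3 + 49021355/254318432 = 811976651/254318432 ≈ 3.1928)
m(-210, -31) + x = -31 + 811976651/254318432 = -7071894741/254318432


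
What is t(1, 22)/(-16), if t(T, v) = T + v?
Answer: -23/16 ≈ -1.4375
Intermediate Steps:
t(1, 22)/(-16) = (1 + 22)/(-16) = 23*(-1/16) = -23/16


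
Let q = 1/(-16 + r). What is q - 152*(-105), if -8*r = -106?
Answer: 175556/11 ≈ 15960.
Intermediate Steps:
r = 53/4 (r = -⅛*(-106) = 53/4 ≈ 13.250)
q = -4/11 (q = 1/(-16 + 53/4) = 1/(-11/4) = -4/11 ≈ -0.36364)
q - 152*(-105) = -4/11 - 152*(-105) = -4/11 + 15960 = 175556/11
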